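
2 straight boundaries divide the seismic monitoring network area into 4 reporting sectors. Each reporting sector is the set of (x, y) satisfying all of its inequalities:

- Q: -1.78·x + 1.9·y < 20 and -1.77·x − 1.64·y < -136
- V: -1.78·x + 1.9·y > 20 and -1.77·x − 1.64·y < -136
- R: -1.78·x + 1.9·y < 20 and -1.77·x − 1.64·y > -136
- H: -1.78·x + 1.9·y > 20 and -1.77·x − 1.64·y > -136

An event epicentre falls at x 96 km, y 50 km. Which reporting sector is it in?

Q

-1.78·96 + 1.9·50 = -75.880, which is < 20
-1.77·96 − 1.64·50 = -251.920, which is < -136
This sign pattern matches Q.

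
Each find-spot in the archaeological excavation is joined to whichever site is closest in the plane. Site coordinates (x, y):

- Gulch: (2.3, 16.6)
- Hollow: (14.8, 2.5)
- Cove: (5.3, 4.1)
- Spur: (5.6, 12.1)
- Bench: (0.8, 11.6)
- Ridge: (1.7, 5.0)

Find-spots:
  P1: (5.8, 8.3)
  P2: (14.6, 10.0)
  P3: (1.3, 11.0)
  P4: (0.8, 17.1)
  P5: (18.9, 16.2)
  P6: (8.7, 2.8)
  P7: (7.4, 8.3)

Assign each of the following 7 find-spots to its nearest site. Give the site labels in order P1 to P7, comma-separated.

P1 → Spur (d²=14.48)
P2 → Hollow (d²=56.29)
P3 → Bench (d²=0.61)
P4 → Gulch (d²=2.50)
P5 → Spur (d²=193.70)
P6 → Cove (d²=13.25)
P7 → Spur (d²=17.68)

Spur, Hollow, Bench, Gulch, Spur, Cove, Spur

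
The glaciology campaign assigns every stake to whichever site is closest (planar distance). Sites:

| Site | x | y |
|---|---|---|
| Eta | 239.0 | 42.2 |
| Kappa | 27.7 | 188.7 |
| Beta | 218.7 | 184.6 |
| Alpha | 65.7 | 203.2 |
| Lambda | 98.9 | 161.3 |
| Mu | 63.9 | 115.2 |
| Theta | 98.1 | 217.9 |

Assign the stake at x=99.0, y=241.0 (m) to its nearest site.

Squared distances to each site:
Eta: 59121.440; Kappa: 7818.980; Beta: 17509.050; Alpha: 2537.730; Lambda: 6352.100; Mu: 17057.650; Theta: 534.420.
Minimum at Theta.

Theta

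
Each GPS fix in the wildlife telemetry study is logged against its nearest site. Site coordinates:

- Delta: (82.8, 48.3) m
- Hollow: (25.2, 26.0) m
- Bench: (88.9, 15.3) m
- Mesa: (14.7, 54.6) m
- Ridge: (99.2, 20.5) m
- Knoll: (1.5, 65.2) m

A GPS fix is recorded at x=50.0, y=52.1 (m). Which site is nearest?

Squared distances to each site:
Delta: 1090.280; Hollow: 1296.250; Bench: 2867.450; Mesa: 1252.340; Ridge: 3419.200; Knoll: 2523.860.
Minimum at Delta.

Delta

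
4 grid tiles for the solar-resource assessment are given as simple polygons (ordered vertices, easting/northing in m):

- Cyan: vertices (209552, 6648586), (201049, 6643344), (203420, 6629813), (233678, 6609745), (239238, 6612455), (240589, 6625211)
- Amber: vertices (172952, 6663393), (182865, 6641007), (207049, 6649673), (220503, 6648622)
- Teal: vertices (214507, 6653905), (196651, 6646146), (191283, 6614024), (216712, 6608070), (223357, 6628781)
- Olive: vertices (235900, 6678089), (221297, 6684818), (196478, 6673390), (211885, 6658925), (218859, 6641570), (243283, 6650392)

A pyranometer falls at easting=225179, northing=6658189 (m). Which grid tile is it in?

Olive

Cast a ray rightward from (225179, 6658189). For each polygon, the edges (by vertex number in listed order) whose endpoints lie on opposite sides of northing = 6658189, where each meets that height, and whether that is right or left of the point:
Cyan: no edge straddles that height → 0 crossings.
Amber: 1–2 at easting≈175256.4 (left), 4–1 at easting≈189704.8 (left) → 0 crossings.
Teal: no edge straddles that height → 0 crossings.
Olive: 4–5 at easting≈212180.8 (left), 6–1 at easting≈241204.6 (right) → 1 crossing.
Only Olive has an odd count, so the point is inside Olive.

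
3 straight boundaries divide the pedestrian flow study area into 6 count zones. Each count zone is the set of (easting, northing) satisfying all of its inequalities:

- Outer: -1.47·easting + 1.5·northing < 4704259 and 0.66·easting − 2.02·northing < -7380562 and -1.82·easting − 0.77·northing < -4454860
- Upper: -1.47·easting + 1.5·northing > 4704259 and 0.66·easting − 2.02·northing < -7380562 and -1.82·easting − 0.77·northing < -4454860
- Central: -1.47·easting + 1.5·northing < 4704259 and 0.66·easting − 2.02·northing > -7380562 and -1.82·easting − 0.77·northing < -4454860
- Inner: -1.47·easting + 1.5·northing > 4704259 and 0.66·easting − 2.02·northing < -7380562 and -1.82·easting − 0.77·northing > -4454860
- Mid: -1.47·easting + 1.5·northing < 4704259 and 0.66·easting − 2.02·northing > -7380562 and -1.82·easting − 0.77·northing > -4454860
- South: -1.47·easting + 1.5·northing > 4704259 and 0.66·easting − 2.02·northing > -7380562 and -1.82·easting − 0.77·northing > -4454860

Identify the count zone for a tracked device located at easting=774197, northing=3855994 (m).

-1.47·774197 + 1.5·3855994 = 4645921.410, which is < 4704259
0.66·774197 − 2.02·3855994 = -7278137.860, which is > -7380562
-1.82·774197 − 0.77·3855994 = -4378153.920, which is > -4454860
This sign pattern matches Mid.

Mid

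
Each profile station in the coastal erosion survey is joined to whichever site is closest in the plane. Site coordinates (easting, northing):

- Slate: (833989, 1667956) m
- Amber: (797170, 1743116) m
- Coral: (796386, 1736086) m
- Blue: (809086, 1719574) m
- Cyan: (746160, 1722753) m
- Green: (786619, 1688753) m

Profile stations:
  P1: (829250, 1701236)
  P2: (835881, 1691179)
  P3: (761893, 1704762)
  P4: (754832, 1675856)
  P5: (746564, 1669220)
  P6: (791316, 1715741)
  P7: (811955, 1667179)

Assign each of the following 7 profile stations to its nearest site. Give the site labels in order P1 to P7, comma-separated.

Blue, Slate, Cyan, Green, Green, Blue, Slate

P1 → Blue (d²=742869140.00)
P2 → Slate (d²=542887393.00)
P3 → Cyan (d²=571203370.00)
P4 → Green (d²=1176745978.00)
P5 → Green (d²=1985941114.00)
P6 → Blue (d²=330464789.00)
P7 → Slate (d²=486100885.00)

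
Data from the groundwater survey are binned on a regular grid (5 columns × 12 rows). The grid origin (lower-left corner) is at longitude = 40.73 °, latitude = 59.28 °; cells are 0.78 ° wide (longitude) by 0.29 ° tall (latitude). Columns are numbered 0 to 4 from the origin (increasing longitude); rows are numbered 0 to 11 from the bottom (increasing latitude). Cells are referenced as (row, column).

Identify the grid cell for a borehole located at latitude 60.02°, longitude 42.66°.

(2, 2)

Column index: ⌊(42.66 − 40.73) / 0.78⌋ = ⌊2.474⌋ = 2
Row offset from origin: ⌊(60.02 − 59.28) / 0.29⌋ = ⌊2.552⌋ = 2 → row 2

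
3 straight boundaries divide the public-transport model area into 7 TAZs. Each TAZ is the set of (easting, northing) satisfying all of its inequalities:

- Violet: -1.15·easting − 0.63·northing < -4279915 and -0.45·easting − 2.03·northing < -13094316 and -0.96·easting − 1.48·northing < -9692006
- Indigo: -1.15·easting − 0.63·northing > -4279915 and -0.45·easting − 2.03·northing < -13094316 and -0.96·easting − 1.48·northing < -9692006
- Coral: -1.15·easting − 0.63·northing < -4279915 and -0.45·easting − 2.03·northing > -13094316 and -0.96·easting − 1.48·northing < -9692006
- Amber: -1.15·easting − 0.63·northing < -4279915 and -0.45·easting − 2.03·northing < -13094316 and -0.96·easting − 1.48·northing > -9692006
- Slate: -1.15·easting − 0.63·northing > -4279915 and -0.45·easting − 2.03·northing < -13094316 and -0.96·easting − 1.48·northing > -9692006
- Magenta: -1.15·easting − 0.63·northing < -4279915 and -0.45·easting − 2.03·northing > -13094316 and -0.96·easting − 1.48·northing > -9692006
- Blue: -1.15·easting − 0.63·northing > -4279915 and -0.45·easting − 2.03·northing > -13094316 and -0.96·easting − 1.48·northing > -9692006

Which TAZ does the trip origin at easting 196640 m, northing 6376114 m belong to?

-1.15·196640 − 0.63·6376114 = -4243087.820, which is > -4279915
-0.45·196640 − 2.03·6376114 = -13031999.420, which is > -13094316
-0.96·196640 − 1.48·6376114 = -9625423.120, which is > -9692006
This sign pattern matches Blue.

Blue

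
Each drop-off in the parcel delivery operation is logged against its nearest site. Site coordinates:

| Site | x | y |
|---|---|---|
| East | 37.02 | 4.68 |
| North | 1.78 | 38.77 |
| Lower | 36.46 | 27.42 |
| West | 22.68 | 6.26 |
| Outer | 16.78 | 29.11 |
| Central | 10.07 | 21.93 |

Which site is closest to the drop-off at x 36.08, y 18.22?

Lower

Squared distances to each site:
East: 184.215; North: 1598.793; Lower: 84.784; West: 322.602; Outer: 491.082; Central: 690.284.
Minimum at Lower.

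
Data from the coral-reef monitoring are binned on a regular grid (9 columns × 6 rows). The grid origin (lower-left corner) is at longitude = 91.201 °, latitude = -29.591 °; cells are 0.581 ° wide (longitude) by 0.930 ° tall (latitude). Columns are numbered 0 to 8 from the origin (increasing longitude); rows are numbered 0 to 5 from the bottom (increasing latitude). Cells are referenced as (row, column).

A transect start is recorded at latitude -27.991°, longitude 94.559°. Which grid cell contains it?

Column index: ⌊(94.559 − 91.201) / 0.581⌋ = ⌊5.780⌋ = 5
Row offset from origin: ⌊(-27.991 − -29.591) / 0.930⌋ = ⌊1.720⌋ = 1 → row 1

(1, 5)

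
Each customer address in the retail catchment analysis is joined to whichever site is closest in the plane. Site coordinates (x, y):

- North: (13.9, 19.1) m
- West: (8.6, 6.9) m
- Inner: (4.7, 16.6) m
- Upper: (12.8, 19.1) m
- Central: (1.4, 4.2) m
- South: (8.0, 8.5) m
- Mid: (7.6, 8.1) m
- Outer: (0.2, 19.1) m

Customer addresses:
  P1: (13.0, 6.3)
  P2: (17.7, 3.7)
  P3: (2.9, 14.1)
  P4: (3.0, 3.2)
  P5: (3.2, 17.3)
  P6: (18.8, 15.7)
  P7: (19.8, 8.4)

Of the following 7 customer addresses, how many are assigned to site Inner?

P1 → West
P2 → West
P3 → Inner
P4 → Central
P5 → Inner
P6 → North
P7 → West
2 of the 7 go to Inner.

2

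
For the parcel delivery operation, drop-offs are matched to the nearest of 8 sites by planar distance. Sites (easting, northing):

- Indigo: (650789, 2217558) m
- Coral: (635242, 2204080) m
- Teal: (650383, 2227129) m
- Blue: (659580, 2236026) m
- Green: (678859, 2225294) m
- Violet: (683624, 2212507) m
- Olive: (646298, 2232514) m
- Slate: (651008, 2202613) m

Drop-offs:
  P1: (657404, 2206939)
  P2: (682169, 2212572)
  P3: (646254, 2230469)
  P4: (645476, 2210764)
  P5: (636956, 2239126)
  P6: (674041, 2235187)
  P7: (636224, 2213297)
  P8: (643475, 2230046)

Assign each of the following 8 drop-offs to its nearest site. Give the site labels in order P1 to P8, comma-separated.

Slate, Violet, Olive, Indigo, Olive, Green, Coral, Olive

P1 → Slate (d²=59623092.00)
P2 → Violet (d²=2121250.00)
P3 → Olive (d²=4183961.00)
P4 → Indigo (d²=74386405.00)
P5 → Olive (d²=130991508.00)
P6 → Green (d²=121084573.00)
P7 → Coral (d²=85917413.00)
P8 → Olive (d²=14060353.00)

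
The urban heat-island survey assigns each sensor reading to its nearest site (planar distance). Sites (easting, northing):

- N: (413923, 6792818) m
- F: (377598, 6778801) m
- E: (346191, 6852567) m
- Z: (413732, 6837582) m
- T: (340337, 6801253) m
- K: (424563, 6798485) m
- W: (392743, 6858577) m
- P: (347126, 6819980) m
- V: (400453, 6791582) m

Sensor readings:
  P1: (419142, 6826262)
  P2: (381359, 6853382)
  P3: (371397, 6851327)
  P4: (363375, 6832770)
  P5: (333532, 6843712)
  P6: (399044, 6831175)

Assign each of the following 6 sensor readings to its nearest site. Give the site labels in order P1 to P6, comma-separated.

Z, W, W, P, E, Z

P1 → Z (d²=157410500.00)
P2 → W (d²=156583481.00)
P3 → W (d²=508214216.00)
P4 → P (d²=427614101.00)
P5 → E (d²=238661306.00)
P6 → Z (d²=256786993.00)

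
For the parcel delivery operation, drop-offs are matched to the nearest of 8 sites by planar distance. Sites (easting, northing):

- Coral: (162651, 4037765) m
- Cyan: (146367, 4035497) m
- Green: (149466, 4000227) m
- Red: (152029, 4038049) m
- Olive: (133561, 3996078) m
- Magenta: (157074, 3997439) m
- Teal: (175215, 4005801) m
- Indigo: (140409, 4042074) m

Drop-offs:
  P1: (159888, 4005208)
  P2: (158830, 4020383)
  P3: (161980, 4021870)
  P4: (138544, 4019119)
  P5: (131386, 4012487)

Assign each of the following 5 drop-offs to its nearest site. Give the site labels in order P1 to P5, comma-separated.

P1 → Magenta (d²=68275957.00)
P2 → Coral (d²=316733965.00)
P3 → Coral (d²=253101266.00)
P4 → Cyan (d²=329438213.00)
P5 → Olive (d²=273985906.00)

Magenta, Coral, Coral, Cyan, Olive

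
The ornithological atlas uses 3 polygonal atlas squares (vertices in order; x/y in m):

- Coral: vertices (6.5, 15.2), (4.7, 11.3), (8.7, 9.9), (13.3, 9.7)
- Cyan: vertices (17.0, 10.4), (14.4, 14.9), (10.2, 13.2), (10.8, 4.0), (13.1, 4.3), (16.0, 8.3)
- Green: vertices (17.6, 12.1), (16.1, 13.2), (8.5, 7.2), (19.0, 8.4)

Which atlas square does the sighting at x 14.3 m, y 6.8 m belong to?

Cyan

Cast a ray rightward from (14.3, 6.8). For each polygon, the edges (by vertex number in listed order) whose endpoints lie on opposite sides of y = 6.8, where each meets that height, and whether that is right or left of the point:
Coral: no edge straddles that height → 0 crossings.
Cyan: 3–4 at x≈10.62 (left), 5–6 at x≈14.91 (right) → 1 crossing.
Green: no edge straddles that height → 0 crossings.
Only Cyan has an odd count, so the point is inside Cyan.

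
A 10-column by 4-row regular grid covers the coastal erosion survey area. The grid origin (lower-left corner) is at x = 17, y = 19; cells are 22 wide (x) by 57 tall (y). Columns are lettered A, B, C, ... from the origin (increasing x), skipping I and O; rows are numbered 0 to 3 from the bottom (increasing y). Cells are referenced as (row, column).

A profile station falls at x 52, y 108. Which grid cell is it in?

(1, B)

Column index: ⌊(52 − 17) / 22⌋ = ⌊1.591⌋ = 1 → column B
Row offset from origin: ⌊(108 − 19) / 57⌋ = ⌊1.561⌋ = 1 → row 1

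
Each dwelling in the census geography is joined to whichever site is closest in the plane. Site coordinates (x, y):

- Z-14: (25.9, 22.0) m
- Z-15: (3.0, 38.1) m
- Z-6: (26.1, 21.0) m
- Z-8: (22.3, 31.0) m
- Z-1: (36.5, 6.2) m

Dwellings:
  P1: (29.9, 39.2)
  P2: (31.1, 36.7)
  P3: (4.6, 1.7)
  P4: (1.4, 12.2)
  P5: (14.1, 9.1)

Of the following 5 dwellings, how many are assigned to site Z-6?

2

P1 → Z-8
P2 → Z-8
P3 → Z-6
P4 → Z-15
P5 → Z-6
2 of the 5 go to Z-6.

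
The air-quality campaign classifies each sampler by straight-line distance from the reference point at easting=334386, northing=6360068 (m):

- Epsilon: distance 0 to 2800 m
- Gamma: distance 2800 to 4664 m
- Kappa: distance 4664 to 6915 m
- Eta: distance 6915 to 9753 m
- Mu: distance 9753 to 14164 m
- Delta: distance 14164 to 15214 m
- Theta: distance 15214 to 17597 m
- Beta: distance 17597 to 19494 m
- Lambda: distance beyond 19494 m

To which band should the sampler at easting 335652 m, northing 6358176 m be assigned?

Distance = √((335652−334386)² + (6358176−6360068)²) = √(1602756.000 + 3579664.000) = 2276.493 m.
0 ≤ 2276.493 < 2800 → Epsilon.

Epsilon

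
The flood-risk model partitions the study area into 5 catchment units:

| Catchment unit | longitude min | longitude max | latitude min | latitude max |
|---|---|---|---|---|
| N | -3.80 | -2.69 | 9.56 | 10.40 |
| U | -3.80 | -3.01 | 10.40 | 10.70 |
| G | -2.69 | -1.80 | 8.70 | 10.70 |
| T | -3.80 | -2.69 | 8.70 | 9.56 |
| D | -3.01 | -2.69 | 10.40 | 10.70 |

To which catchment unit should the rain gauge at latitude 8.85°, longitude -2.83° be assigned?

The point has longitude = -2.83 and latitude = 8.85.
Only T satisfies -3.80 ≤ longitude ≤ -2.69 and 8.70 ≤ latitude ≤ 9.56.

T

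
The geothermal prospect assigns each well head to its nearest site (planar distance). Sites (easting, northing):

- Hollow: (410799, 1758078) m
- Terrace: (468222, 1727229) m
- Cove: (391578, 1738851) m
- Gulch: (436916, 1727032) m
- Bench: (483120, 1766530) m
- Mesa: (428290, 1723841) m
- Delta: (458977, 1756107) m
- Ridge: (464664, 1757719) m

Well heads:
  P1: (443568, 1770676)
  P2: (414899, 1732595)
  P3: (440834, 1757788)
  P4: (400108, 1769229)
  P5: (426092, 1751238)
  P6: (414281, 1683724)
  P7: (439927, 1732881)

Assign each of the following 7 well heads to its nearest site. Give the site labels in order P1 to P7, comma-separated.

P1 → Delta (d²=449693042.00)
P2 → Mesa (d²=255951397.00)
P3 → Delta (d²=331994210.00)
P4 → Hollow (d²=238642282.00)
P5 → Hollow (d²=280661449.00)
P6 → Mesa (d²=1805625770.00)
P7 → Gulch (d²=43276922.00)

Delta, Mesa, Delta, Hollow, Hollow, Mesa, Gulch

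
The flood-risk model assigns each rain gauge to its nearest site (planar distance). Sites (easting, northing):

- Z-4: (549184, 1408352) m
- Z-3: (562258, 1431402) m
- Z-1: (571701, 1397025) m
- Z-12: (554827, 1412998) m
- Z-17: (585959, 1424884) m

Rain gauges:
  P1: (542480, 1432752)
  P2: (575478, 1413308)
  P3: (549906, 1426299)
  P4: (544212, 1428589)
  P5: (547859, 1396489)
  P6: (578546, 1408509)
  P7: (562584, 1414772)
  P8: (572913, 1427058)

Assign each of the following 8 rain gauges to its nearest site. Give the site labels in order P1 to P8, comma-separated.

Z-3, Z-17, Z-3, Z-3, Z-4, Z-1, Z-12, Z-3

P1 → Z-3 (d²=392991784.00)
P2 → Z-17 (d²=243855137.00)
P3 → Z-3 (d²=178612513.00)
P4 → Z-3 (d²=333571085.00)
P5 → Z-4 (d²=142486394.00)
P6 → Z-1 (d²=178736281.00)
P7 → Z-12 (d²=63318125.00)
P8 → Z-3 (d²=132399361.00)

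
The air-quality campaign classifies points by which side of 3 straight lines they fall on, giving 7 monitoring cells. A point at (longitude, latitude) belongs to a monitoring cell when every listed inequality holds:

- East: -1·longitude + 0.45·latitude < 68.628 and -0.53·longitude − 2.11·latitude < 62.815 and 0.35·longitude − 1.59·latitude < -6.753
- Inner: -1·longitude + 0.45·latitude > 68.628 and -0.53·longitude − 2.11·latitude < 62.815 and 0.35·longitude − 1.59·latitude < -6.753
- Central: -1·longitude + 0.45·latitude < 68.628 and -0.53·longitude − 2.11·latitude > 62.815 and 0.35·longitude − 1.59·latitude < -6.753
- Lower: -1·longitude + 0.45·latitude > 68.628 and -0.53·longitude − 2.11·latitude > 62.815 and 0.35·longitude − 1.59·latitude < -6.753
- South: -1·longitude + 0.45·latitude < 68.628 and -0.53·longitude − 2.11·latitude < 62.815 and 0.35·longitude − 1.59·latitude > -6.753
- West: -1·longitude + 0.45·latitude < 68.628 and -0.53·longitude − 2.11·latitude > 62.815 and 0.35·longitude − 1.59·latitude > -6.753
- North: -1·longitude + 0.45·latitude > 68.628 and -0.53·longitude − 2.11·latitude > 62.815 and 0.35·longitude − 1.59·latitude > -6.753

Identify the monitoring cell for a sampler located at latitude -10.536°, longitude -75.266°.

Inner

-1·-75.266 + 0.45·-10.536 = 70.525, which is > 68.628
-0.53·-75.266 − 2.11·-10.536 = 62.122, which is < 62.815
0.35·-75.266 − 1.59·-10.536 = -9.591, which is < -6.753
This sign pattern matches Inner.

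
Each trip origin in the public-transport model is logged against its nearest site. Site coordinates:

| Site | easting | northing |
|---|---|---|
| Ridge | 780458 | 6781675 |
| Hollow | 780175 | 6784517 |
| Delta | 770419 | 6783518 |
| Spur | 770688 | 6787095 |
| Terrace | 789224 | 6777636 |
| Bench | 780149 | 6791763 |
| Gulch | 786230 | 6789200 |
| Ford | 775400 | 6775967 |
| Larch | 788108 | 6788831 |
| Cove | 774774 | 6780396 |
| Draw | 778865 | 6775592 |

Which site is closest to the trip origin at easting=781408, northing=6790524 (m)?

Bench

Squared distances to each site:
Ridge: 79207301.000; Hollow: 37604338.000; Delta: 169842157.000; Spur: 126676441.000; Terrace: 227190400.000; Bench: 3120202.000; Gulch: 25004660.000; Ford: 248002313.000; Larch: 47756249.000; Cove: 146586340.000; Draw: 229431473.000.
Minimum at Bench.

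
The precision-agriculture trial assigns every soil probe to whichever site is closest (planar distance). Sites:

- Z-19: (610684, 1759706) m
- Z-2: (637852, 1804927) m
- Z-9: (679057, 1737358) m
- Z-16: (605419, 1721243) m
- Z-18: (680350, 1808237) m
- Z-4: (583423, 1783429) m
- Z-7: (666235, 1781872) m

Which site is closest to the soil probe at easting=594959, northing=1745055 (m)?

Z-19

Squared distances to each site:
Z-19: 461927426.000; Z-2: 5424465833.000; Z-9: 7131717413.000; Z-16: 676422944.000; Z-18: 11283588005.000; Z-4: 1605643172.000; Z-7: 6435759665.000.
Minimum at Z-19.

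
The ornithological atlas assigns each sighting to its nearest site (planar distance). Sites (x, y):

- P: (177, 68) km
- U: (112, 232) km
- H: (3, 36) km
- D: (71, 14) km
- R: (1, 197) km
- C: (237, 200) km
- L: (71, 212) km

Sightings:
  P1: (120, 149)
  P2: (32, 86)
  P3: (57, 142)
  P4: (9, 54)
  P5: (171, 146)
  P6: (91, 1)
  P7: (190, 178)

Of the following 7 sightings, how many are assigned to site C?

1

P1 → L
P2 → H
P3 → L
P4 → H
P5 → P
P6 → D
P7 → C
1 of the 7 goes to C.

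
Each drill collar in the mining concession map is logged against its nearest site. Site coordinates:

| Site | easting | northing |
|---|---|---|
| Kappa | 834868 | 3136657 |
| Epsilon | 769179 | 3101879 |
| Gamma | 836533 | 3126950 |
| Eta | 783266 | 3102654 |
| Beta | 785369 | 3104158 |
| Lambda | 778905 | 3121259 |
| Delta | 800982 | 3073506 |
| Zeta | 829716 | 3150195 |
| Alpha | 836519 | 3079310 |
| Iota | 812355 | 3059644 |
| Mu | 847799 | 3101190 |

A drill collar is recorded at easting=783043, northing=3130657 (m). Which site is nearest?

Lambda

Squared distances to each site:
Kappa: 2721830625.000; Epsilon: 1020383780.000; Gamma: 2874921949.000; Eta: 784217738.000; Beta: 707607277.000; Lambda: 105445448.000; Delta: 3588044522.000; Zeta: 2560102373.000; Alpha: 5496196985.000; Iota: 5902039513.000; Mu: 5061643625.000.
Minimum at Lambda.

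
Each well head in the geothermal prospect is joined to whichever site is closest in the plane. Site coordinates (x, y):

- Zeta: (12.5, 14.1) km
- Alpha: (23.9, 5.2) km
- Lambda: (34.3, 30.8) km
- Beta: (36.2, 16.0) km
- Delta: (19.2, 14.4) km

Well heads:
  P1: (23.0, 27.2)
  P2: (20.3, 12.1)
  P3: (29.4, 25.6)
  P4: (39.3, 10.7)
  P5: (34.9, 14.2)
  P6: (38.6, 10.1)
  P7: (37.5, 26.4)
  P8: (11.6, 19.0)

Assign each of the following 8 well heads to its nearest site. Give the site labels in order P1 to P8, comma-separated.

P1 → Lambda (d²=140.65)
P2 → Delta (d²=6.50)
P3 → Lambda (d²=51.05)
P4 → Beta (d²=37.70)
P5 → Beta (d²=4.93)
P6 → Beta (d²=40.57)
P7 → Lambda (d²=29.60)
P8 → Zeta (d²=24.82)

Lambda, Delta, Lambda, Beta, Beta, Beta, Lambda, Zeta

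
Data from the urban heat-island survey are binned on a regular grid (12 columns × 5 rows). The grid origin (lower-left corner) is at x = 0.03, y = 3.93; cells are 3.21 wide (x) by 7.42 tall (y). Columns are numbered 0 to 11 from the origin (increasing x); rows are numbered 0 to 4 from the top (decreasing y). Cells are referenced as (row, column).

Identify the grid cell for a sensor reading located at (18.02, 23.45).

Column index: ⌊(18.02 − 0.03) / 3.21⌋ = ⌊5.604⌋ = 5
Row offset from origin: ⌊(23.45 − 3.93) / 7.42⌋ = ⌊2.631⌋ = 2 → row 2 (counted from top)

(2, 5)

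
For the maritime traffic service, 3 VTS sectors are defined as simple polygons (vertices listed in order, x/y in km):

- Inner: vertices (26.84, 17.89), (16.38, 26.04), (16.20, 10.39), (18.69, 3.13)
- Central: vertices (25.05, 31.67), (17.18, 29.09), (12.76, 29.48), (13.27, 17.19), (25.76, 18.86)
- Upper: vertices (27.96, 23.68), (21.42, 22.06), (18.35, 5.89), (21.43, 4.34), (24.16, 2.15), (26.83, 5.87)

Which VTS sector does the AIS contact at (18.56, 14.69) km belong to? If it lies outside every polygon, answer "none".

Inner

Cast a ray rightward from (18.56, 14.69). For each polygon, the edges (by vertex number in listed order) whose endpoints lie on opposite sides of y = 14.69, where each meets that height, and whether that is right or left of the point:
Inner: 2–3 at x≈16.249 (left), 4–1 at x≈25.073 (right) → 1 crossing.
Central: no edge straddles that height → 0 crossings.
Upper: 2–3 at x≈20.021 (right), 6–1 at x≈27.390 (right) → 2 crossings.
Only Inner has an odd count, so the point is inside Inner.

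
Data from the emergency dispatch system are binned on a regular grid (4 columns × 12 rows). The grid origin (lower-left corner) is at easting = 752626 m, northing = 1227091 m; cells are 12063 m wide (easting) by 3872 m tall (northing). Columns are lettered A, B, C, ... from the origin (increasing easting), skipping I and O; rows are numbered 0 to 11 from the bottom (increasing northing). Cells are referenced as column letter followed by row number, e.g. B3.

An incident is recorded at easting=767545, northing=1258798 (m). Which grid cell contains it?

B8

Column index: ⌊(767545 − 752626) / 12063⌋ = ⌊1.237⌋ = 1 → column B
Row offset from origin: ⌊(1258798 − 1227091) / 3872⌋ = ⌊8.189⌋ = 8 → row 8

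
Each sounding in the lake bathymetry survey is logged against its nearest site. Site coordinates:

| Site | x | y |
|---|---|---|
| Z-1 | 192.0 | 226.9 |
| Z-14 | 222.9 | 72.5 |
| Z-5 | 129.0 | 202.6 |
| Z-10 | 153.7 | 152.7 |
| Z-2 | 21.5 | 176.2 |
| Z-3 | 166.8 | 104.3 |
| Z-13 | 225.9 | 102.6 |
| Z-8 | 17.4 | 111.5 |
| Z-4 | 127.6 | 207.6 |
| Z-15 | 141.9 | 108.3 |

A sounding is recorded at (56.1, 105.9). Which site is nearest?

Squared distances to each site:
Z-1: 33109.810; Z-14: 28937.800; Z-5: 14665.300; Z-10: 11716.000; Z-2: 6139.250; Z-3: 12257.050; Z-13: 28842.930; Z-8: 1529.050; Z-4: 15455.140; Z-15: 7367.400.
Minimum at Z-8.

Z-8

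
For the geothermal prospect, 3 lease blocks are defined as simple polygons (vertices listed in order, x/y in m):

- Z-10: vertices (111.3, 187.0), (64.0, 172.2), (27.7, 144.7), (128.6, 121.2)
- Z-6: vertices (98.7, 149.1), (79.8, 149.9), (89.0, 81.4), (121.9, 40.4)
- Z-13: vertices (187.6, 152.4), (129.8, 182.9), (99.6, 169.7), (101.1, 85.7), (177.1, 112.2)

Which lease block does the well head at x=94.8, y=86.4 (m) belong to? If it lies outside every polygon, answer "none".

Cast a ray rightward from (94.8, 86.4). For each polygon, the edges (by vertex number in listed order) whose endpoints lie on opposite sides of y = 86.4, where each meets that height, and whether that is right or left of the point:
Z-10: no edge straddles that height → 0 crossings.
Z-6: 2–3 at x≈88.33 (left), 4–1 at x≈112.08 (right) → 1 crossing.
Z-13: 3–4 at x≈101.09 (right), 4–5 at x≈103.11 (right) → 2 crossings.
Only Z-6 has an odd count, so the point is inside Z-6.

Z-6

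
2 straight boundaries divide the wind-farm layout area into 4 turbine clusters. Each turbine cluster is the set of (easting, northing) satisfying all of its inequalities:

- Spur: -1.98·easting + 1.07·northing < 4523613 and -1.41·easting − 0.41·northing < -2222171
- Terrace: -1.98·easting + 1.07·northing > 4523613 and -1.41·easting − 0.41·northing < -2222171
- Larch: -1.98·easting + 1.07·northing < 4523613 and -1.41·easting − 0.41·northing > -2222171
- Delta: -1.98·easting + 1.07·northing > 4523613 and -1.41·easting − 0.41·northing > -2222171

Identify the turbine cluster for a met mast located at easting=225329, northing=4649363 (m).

Terrace

-1.98·225329 + 1.07·4649363 = 4528666.990, which is > 4523613
-1.41·225329 − 0.41·4649363 = -2223952.720, which is < -2222171
This sign pattern matches Terrace.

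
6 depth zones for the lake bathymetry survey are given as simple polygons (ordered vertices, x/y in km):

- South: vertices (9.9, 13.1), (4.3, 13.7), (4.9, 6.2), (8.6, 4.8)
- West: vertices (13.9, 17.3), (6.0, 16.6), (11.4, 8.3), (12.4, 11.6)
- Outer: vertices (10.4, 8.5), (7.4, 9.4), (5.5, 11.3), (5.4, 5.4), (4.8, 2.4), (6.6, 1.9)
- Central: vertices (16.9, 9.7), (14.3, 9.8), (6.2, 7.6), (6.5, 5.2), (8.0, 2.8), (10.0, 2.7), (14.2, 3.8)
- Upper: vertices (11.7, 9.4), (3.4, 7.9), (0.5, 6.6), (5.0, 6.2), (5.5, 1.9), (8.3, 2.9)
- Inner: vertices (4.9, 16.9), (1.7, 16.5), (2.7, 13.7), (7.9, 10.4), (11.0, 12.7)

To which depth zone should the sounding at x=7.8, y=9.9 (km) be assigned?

South

Cast a ray rightward from (7.8, 9.9). For each polygon, the edges (by vertex number in listed order) whose endpoints lie on opposite sides of y = 9.9, where each meets that height, and whether that is right or left of the point:
South: 2–3 at x≈4.60 (left), 4–1 at x≈9.40 (right) → 1 crossing.
West: 2–3 at x≈10.36 (right), 3–4 at x≈11.88 (right) → 2 crossings.
Outer: 2–3 at x≈6.90 (left), 3–4 at x≈5.48 (left) → 0 crossings.
Central: no edge straddles that height → 0 crossings.
Upper: no edge straddles that height → 0 crossings.
Inner: no edge straddles that height → 0 crossings.
Only South has an odd count, so the point is inside South.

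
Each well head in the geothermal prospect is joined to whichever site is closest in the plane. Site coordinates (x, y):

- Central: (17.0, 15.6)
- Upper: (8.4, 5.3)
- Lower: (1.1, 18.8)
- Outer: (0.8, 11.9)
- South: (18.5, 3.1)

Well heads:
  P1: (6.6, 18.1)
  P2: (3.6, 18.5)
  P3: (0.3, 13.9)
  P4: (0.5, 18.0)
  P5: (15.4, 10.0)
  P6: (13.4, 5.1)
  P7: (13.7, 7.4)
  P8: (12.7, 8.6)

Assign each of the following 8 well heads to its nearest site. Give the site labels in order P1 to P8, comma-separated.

P1 → Lower (d²=30.74)
P2 → Lower (d²=6.34)
P3 → Outer (d²=4.25)
P4 → Lower (d²=1.00)
P5 → Central (d²=33.92)
P6 → Upper (d²=25.04)
P7 → Upper (d²=32.50)
P8 → Upper (d²=29.38)

Lower, Lower, Outer, Lower, Central, Upper, Upper, Upper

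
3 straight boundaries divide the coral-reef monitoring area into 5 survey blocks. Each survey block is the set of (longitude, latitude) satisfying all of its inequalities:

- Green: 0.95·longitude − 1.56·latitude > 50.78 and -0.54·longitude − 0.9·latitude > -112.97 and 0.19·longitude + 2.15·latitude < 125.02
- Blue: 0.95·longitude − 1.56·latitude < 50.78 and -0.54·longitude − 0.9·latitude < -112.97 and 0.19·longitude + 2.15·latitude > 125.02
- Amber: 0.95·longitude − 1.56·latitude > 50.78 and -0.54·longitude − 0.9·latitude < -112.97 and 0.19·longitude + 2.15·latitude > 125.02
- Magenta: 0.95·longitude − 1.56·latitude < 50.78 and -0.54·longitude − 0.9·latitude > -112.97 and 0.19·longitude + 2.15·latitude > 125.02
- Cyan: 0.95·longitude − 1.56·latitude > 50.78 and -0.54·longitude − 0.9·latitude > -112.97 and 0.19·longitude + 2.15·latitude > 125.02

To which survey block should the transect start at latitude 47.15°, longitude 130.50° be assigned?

0.95·130.50 − 1.56·47.15 = 50.421, which is < 50.78
-0.54·130.50 − 0.9·47.15 = -112.905, which is > -112.97
0.19·130.50 + 2.15·47.15 = 126.167, which is > 125.02
This sign pattern matches Magenta.

Magenta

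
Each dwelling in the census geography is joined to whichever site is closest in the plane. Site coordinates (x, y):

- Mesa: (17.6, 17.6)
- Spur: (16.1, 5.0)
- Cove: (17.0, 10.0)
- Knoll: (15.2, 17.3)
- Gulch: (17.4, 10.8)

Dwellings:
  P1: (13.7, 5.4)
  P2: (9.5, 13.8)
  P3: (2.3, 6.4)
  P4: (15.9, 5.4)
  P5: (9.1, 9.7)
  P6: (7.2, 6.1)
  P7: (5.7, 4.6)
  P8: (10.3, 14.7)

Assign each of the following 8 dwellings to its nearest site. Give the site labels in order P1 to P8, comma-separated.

P1 → Spur (d²=5.92)
P2 → Knoll (d²=44.74)
P3 → Spur (d²=192.40)
P4 → Spur (d²=0.20)
P5 → Cove (d²=62.50)
P6 → Spur (d²=80.42)
P7 → Spur (d²=108.32)
P8 → Knoll (d²=30.77)

Spur, Knoll, Spur, Spur, Cove, Spur, Spur, Knoll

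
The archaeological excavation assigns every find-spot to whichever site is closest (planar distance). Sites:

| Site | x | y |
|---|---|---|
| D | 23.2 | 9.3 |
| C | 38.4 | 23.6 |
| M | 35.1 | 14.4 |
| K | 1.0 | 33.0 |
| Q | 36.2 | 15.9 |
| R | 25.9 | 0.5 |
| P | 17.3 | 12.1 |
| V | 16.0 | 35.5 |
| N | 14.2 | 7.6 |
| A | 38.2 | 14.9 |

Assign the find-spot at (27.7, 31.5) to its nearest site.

Squared distances to each site:
D: 513.090; C: 176.900; M: 347.170; K: 715.140; Q: 315.610; R: 964.240; P: 484.520; V: 152.890; N: 753.460; A: 385.810.
Minimum at V.

V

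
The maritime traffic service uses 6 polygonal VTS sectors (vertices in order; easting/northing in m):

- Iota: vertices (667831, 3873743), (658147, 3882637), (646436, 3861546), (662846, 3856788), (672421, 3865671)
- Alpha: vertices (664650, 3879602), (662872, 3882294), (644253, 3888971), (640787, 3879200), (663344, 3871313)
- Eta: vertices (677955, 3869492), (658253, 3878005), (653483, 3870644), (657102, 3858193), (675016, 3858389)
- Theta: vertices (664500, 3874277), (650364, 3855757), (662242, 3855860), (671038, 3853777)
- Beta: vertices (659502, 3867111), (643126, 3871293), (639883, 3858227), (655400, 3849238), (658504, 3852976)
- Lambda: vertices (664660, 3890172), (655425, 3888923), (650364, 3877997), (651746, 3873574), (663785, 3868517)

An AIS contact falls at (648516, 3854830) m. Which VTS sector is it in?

Cast a ray rightward from (648516, 3854830). For each polygon, the edges (by vertex number in listed order) whose endpoints lie on opposite sides of northing = 3854830, where each meets that height, and whether that is right or left of the point:
Iota: no edge straddles that height → 0 crossings.
Alpha: no edge straddles that height → 0 crossings.
Eta: no edge straddles that height → 0 crossings.
Theta: 3–4 at easting≈666591.4 (right), 4–1 at easting≈670702.2 (right) → 2 crossings.
Beta: 3–4 at easting≈645747.0 (left), 5–1 at easting≈658634.9 (right) → 1 crossing.
Lambda: no edge straddles that height → 0 crossings.
Only Beta has an odd count, so the point is inside Beta.

Beta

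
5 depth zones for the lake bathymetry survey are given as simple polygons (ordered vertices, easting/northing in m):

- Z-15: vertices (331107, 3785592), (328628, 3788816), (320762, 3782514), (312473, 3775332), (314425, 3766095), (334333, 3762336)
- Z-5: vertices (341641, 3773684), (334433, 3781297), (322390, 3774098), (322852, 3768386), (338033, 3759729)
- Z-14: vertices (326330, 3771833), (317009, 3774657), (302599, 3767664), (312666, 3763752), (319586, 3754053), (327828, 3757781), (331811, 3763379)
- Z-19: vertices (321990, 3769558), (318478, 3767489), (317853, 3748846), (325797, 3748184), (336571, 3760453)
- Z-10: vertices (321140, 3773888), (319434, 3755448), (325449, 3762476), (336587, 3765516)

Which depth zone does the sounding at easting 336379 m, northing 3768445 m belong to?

Cast a ray rightward from (336379, 3768445). For each polygon, the edges (by vertex number in listed order) whose endpoints lie on opposite sides of northing = 3768445, where each meets that height, and whether that is right or left of the point:
Z-15: 4–5 at easting≈313928.4 (left), 6–1 at easting≈333485.6 (left) → 0 crossings.
Z-5: 3–4 at easting≈322847.2 (left), 5–1 at easting≈340286.5 (right) → 1 crossing.
Z-14: 2–3 at easting≈304208.4 (left), 7–1 at easting≈328526.5 (left) → 0 crossings.
Z-19: 1–2 at easting≈320100.8 (left), 5–1 at easting≈323772.4 (left) → 0 crossings.
Z-10: 1–2 at easting≈320636.4 (left), 4–1 at easting≈331182.8 (left) → 0 crossings.
Only Z-5 has an odd count, so the point is inside Z-5.

Z-5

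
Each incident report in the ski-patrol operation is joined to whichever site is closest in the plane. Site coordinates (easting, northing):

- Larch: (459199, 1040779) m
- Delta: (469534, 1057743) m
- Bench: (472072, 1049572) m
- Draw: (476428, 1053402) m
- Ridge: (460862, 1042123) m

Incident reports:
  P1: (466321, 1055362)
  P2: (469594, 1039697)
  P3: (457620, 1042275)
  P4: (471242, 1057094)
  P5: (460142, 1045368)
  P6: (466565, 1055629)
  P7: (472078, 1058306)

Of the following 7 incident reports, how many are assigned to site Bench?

0

P1 → Delta
P2 → Ridge
P3 → Larch
P4 → Delta
P5 → Ridge
P6 → Delta
P7 → Delta
0 of the 7 go to Bench.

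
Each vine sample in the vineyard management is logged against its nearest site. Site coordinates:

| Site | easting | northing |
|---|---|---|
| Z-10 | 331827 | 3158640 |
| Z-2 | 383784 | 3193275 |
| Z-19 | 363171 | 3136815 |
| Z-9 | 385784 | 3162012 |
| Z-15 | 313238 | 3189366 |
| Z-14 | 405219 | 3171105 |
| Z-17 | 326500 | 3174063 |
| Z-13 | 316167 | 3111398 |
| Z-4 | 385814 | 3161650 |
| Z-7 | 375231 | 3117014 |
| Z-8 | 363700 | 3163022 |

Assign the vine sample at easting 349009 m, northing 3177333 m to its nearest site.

Z-8

Squared distances to each site:
Z-10: 644649373.000; Z-2: 1463447989.000; Z-19: 1842270568.000; Z-9: 1587133666.000; Z-15: 1424357530.000; Z-14: 3198352084.000; Z-17: 517347981.000; Z-13: 5426021189.000; Z-4: 1600564514.000; Z-7: 4325975045.000; Z-8: 420630202.000.
Minimum at Z-8.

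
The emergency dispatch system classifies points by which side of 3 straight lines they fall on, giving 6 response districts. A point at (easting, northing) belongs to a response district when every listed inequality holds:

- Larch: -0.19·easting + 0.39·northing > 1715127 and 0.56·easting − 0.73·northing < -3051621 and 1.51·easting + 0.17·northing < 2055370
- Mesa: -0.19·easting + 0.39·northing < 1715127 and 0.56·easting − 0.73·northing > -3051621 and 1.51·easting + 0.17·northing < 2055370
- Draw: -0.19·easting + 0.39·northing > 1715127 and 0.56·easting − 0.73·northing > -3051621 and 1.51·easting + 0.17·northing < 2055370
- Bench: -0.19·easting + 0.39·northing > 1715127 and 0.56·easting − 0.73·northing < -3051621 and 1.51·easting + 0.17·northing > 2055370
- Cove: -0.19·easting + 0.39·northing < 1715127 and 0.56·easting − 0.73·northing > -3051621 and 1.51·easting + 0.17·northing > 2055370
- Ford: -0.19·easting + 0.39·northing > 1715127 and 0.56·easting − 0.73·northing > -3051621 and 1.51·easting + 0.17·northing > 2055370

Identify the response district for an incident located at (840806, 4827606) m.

Bench

-0.19·840806 + 0.39·4827606 = 1723013.200, which is > 1715127
0.56·840806 − 0.73·4827606 = -3053301.020, which is < -3051621
1.51·840806 + 0.17·4827606 = 2090310.080, which is > 2055370
This sign pattern matches Bench.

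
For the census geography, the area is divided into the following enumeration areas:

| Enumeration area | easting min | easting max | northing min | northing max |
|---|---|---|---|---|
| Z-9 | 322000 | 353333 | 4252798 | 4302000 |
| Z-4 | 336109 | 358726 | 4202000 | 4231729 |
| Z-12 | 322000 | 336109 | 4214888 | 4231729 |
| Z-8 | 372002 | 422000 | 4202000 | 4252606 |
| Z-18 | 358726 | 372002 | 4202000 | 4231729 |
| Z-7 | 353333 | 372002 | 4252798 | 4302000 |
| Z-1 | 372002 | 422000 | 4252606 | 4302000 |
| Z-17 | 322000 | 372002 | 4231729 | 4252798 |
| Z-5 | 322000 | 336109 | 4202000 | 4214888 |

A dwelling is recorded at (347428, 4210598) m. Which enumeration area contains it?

Z-4

The point has easting = 347428 and northing = 4210598.
Only Z-4 satisfies 336109 ≤ easting ≤ 358726 and 4202000 ≤ northing ≤ 4231729.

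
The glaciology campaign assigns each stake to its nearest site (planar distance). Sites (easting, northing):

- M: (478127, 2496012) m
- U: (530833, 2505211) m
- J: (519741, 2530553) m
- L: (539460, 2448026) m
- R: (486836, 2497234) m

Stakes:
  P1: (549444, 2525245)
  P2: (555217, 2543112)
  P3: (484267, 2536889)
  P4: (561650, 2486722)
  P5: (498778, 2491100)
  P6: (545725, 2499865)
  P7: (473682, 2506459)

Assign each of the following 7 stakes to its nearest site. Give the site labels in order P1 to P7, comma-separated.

P1 → U (d²=747730477.00)
P2 → J (d²=1416275057.00)
P3 → J (d²=1298549572.00)
P4 → U (d²=1291530610.00)
P5 → R (d²=180237320.00)
P6 → U (d²=250351380.00)
P7 → M (d²=128897834.00)

U, J, J, U, R, U, M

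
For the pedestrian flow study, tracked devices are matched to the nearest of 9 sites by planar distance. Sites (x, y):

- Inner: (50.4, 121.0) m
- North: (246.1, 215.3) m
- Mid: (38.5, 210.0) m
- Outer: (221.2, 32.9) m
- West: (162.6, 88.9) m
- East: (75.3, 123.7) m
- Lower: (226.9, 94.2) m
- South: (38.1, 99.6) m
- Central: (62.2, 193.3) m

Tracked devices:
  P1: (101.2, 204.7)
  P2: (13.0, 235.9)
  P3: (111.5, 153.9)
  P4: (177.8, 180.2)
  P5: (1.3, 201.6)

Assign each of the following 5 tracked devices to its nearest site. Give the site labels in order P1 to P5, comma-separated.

Central, Mid, East, North, Mid

P1 → Central (d²=1650.96)
P2 → Mid (d²=1321.06)
P3 → East (d²=2222.48)
P4 → North (d²=5896.90)
P5 → Mid (d²=1454.40)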